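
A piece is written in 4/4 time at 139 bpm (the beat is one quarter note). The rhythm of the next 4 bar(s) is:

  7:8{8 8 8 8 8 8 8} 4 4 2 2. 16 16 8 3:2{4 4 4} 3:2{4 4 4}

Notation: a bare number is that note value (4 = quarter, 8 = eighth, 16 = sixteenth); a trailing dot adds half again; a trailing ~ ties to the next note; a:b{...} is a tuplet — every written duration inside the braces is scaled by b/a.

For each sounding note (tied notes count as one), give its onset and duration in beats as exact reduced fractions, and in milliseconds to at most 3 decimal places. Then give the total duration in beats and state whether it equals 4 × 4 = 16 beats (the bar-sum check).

1) 0.0ms=0b +246.66ms=4/7b
2) 246.66ms=4/7b +246.66ms=4/7b
3) 493.32ms=8/7b +246.66ms=4/7b
4) 739.979ms=12/7b +246.66ms=4/7b
5) 986.639ms=16/7b +246.66ms=4/7b
6) 1233.299ms=20/7b +246.66ms=4/7b
7) 1479.959ms=24/7b +246.66ms=4/7b
8) 1726.619ms=4b +431.655ms=1b
9) 2158.273ms=5b +431.655ms=1b
10) 2589.928ms=6b +863.309ms=2b
11) 3453.237ms=8b +1294.964ms=3b
12) 4748.201ms=11b +107.914ms=1/4b
13) 4856.115ms=45/4b +107.914ms=1/4b
14) 4964.029ms=23/2b +215.827ms=1/2b
15) 5179.856ms=12b +287.77ms=2/3b
16) 5467.626ms=38/3b +287.77ms=2/3b
17) 5755.396ms=40/3b +287.77ms=2/3b
18) 6043.165ms=14b +287.77ms=2/3b
19) 6330.935ms=44/3b +287.77ms=2/3b
20) 6618.705ms=46/3b +287.77ms=2/3b
Σ=16b of 16 (139bpm 4/4) — PASS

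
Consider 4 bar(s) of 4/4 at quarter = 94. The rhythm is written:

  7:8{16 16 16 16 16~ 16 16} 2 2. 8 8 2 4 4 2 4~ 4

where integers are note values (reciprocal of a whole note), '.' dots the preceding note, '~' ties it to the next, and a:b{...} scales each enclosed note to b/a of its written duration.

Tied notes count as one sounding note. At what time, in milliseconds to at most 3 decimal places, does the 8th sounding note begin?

1. 0.0ms @ 0 + 182.371ms (2/7)
2. 182.371ms @ 2/7 + 182.371ms (2/7)
3. 364.742ms @ 4/7 + 182.371ms (2/7)
4. 547.112ms @ 6/7 + 182.371ms (2/7)
5. 729.483ms @ 8/7 + 364.742ms (4/7)
6. 1094.225ms @ 12/7 + 182.371ms (2/7)
7. 1276.596ms @ 2 + 1276.596ms (2)
8. 2553.191ms @ 4 + 1914.894ms (3)
9. 4468.085ms @ 7 + 319.149ms (1/2)
10. 4787.234ms @ 15/2 + 319.149ms (1/2)
11. 5106.383ms @ 8 + 1276.596ms (2)
12. 6382.979ms @ 10 + 638.298ms (1)
13. 7021.277ms @ 11 + 638.298ms (1)
14. 7659.574ms @ 12 + 1276.596ms (2)
15. 8936.17ms @ 14 + 1276.596ms (2)

note 8 onset = 4b = 2553.191ms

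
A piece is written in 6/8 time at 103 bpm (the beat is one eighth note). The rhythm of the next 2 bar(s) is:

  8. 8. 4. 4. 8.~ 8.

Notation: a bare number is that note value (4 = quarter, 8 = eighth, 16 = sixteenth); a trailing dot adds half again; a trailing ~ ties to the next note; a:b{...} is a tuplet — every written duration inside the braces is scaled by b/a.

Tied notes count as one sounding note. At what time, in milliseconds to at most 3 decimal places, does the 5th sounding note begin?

note 5 onset = 9b = 5242.718ms

1. 0.0ms @ 0 + 873.786ms (3/2)
2. 873.786ms @ 3/2 + 873.786ms (3/2)
3. 1747.573ms @ 3 + 1747.573ms (3)
4. 3495.146ms @ 6 + 1747.573ms (3)
5. 5242.718ms @ 9 + 1747.573ms (3)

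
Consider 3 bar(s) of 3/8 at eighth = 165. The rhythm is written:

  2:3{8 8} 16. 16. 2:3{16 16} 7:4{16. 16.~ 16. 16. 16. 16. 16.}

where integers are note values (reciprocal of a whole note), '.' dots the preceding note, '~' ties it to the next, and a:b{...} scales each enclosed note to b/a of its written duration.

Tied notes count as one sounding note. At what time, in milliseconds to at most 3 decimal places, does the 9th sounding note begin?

note 9 onset = 51/7b = 2649.351ms

1. 0.0ms @ 0 + 545.455ms (3/2)
2. 545.455ms @ 3/2 + 545.455ms (3/2)
3. 1090.909ms @ 3 + 272.727ms (3/4)
4. 1363.636ms @ 15/4 + 272.727ms (3/4)
5. 1636.364ms @ 9/2 + 272.727ms (3/4)
6. 1909.091ms @ 21/4 + 272.727ms (3/4)
7. 2181.818ms @ 6 + 155.844ms (3/7)
8. 2337.662ms @ 45/7 + 311.688ms (6/7)
9. 2649.351ms @ 51/7 + 155.844ms (3/7)
10. 2805.195ms @ 54/7 + 155.844ms (3/7)
11. 2961.039ms @ 57/7 + 155.844ms (3/7)
12. 3116.883ms @ 60/7 + 155.844ms (3/7)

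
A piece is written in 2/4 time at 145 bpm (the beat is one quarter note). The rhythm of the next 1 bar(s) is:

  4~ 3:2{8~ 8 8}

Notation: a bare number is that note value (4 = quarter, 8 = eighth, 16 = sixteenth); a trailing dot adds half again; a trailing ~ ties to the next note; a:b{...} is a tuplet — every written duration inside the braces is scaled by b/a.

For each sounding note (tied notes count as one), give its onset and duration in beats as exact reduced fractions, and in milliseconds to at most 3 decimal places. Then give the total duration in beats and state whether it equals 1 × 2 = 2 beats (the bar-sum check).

1) 0.0ms=0b +689.655ms=5/3b
2) 689.655ms=5/3b +137.931ms=1/3b
Σ=2b of 2 (145bpm 2/4) — PASS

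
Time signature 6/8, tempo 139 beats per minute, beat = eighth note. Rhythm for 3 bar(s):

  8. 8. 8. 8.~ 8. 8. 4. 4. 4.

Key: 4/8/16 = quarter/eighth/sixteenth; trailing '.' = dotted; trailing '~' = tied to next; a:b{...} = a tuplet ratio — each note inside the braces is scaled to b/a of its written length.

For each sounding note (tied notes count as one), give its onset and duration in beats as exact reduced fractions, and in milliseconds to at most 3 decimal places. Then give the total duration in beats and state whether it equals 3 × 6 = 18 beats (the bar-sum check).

1) 0.0ms=0b +647.482ms=3/2b
2) 647.482ms=3/2b +647.482ms=3/2b
3) 1294.964ms=3b +647.482ms=3/2b
4) 1942.446ms=9/2b +1294.964ms=3b
5) 3237.41ms=15/2b +647.482ms=3/2b
6) 3884.892ms=9b +1294.964ms=3b
7) 5179.856ms=12b +1294.964ms=3b
8) 6474.82ms=15b +1294.964ms=3b
Σ=18b of 18 (139bpm 6/8) — PASS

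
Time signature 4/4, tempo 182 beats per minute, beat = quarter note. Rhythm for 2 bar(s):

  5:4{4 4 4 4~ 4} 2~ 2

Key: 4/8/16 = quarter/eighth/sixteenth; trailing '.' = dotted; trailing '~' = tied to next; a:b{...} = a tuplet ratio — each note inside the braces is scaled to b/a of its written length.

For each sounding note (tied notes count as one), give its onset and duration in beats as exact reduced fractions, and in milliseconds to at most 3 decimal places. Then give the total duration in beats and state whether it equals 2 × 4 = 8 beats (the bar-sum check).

1) 0.0ms=0b +263.736ms=4/5b
2) 263.736ms=4/5b +263.736ms=4/5b
3) 527.473ms=8/5b +263.736ms=4/5b
4) 791.209ms=12/5b +527.473ms=8/5b
5) 1318.681ms=4b +1318.681ms=4b
Σ=8b of 8 (182bpm 4/4) — PASS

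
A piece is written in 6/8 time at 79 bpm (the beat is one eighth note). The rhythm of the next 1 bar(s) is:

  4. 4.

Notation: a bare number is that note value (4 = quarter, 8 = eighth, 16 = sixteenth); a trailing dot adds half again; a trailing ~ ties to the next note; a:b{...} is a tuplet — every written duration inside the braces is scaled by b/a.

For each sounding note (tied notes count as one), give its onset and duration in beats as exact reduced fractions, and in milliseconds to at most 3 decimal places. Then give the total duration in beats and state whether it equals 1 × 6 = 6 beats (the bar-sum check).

1) 0.0ms=0b +2278.481ms=3b
2) 2278.481ms=3b +2278.481ms=3b
Σ=6b of 6 (79bpm 6/8) — PASS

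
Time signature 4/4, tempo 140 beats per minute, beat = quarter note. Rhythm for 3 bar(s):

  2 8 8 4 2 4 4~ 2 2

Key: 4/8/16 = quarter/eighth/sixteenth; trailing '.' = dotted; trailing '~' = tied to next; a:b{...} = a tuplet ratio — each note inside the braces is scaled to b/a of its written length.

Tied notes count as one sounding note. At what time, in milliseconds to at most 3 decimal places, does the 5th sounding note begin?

note 5 onset = 4b = 1714.286ms

1. 0.0ms @ 0 + 857.143ms (2)
2. 857.143ms @ 2 + 214.286ms (1/2)
3. 1071.429ms @ 5/2 + 214.286ms (1/2)
4. 1285.714ms @ 3 + 428.571ms (1)
5. 1714.286ms @ 4 + 857.143ms (2)
6. 2571.429ms @ 6 + 428.571ms (1)
7. 3000.0ms @ 7 + 1285.714ms (3)
8. 4285.714ms @ 10 + 857.143ms (2)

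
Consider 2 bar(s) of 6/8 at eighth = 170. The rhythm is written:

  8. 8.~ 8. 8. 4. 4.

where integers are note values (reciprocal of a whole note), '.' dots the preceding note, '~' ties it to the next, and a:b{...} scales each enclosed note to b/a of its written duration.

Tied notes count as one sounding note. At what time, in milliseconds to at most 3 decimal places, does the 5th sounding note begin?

1. 0.0ms @ 0 + 529.412ms (3/2)
2. 529.412ms @ 3/2 + 1058.824ms (3)
3. 1588.235ms @ 9/2 + 529.412ms (3/2)
4. 2117.647ms @ 6 + 1058.824ms (3)
5. 3176.471ms @ 9 + 1058.824ms (3)

note 5 onset = 9b = 3176.471ms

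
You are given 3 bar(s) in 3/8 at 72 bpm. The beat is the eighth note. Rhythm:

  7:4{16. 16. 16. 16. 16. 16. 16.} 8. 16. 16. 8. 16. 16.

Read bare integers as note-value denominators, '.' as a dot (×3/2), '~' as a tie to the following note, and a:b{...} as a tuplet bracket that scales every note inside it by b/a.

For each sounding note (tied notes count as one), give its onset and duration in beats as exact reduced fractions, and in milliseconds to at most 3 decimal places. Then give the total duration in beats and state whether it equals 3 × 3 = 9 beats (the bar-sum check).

1) 0.0ms=0b +357.143ms=3/7b
2) 357.143ms=3/7b +357.143ms=3/7b
3) 714.286ms=6/7b +357.143ms=3/7b
4) 1071.429ms=9/7b +357.143ms=3/7b
5) 1428.571ms=12/7b +357.143ms=3/7b
6) 1785.714ms=15/7b +357.143ms=3/7b
7) 2142.857ms=18/7b +357.143ms=3/7b
8) 2500.0ms=3b +1250.0ms=3/2b
9) 3750.0ms=9/2b +625.0ms=3/4b
10) 4375.0ms=21/4b +625.0ms=3/4b
11) 5000.0ms=6b +1250.0ms=3/2b
12) 6250.0ms=15/2b +625.0ms=3/4b
13) 6875.0ms=33/4b +625.0ms=3/4b
Σ=9b of 9 (72bpm 3/8) — PASS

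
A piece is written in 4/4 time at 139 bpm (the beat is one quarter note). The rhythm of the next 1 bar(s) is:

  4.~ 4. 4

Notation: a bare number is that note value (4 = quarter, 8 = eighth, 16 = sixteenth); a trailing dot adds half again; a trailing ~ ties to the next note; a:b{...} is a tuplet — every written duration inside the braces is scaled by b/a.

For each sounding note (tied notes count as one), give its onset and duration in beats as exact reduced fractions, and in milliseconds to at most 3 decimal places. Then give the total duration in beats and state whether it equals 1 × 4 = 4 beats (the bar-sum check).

1) 0.0ms=0b +1294.964ms=3b
2) 1294.964ms=3b +431.655ms=1b
Σ=4b of 4 (139bpm 4/4) — PASS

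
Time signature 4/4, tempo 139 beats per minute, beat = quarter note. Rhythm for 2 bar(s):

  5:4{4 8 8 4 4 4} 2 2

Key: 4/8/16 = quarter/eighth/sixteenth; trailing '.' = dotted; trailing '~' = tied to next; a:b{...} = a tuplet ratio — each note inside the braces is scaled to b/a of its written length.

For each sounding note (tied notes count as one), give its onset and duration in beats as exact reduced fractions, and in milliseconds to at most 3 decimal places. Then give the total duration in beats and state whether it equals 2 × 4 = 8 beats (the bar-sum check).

1) 0.0ms=0b +345.324ms=4/5b
2) 345.324ms=4/5b +172.662ms=2/5b
3) 517.986ms=6/5b +172.662ms=2/5b
4) 690.647ms=8/5b +345.324ms=4/5b
5) 1035.971ms=12/5b +345.324ms=4/5b
6) 1381.295ms=16/5b +345.324ms=4/5b
7) 1726.619ms=4b +863.309ms=2b
8) 2589.928ms=6b +863.309ms=2b
Σ=8b of 8 (139bpm 4/4) — PASS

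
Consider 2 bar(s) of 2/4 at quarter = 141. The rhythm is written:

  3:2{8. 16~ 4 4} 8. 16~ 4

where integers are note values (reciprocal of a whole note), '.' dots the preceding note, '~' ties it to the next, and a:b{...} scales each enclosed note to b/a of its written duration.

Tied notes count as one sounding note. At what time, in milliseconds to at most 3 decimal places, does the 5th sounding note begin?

note 5 onset = 11/4b = 1170.213ms

1. 0.0ms @ 0 + 212.766ms (1/2)
2. 212.766ms @ 1/2 + 354.61ms (5/6)
3. 567.376ms @ 4/3 + 283.688ms (2/3)
4. 851.064ms @ 2 + 319.149ms (3/4)
5. 1170.213ms @ 11/4 + 531.915ms (5/4)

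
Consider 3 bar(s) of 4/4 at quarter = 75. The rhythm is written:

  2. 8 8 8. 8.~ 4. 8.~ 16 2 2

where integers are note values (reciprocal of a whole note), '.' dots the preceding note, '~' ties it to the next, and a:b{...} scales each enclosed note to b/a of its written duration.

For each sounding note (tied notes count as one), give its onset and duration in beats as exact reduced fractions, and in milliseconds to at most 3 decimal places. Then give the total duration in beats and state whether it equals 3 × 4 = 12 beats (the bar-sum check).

1) 0.0ms=0b +2400.0ms=3b
2) 2400.0ms=3b +400.0ms=1/2b
3) 2800.0ms=7/2b +400.0ms=1/2b
4) 3200.0ms=4b +600.0ms=3/4b
5) 3800.0ms=19/4b +1800.0ms=9/4b
6) 5600.0ms=7b +800.0ms=1b
7) 6400.0ms=8b +1600.0ms=2b
8) 8000.0ms=10b +1600.0ms=2b
Σ=12b of 12 (75bpm 4/4) — PASS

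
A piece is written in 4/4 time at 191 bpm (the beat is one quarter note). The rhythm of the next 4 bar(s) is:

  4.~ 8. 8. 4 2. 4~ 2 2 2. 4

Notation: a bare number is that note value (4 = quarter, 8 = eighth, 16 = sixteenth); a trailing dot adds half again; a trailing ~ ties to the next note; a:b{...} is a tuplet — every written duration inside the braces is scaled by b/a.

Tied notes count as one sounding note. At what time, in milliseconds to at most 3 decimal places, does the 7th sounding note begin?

note 7 onset = 12b = 3769.634ms

1. 0.0ms @ 0 + 706.806ms (9/4)
2. 706.806ms @ 9/4 + 235.602ms (3/4)
3. 942.408ms @ 3 + 314.136ms (1)
4. 1256.545ms @ 4 + 942.408ms (3)
5. 2198.953ms @ 7 + 942.408ms (3)
6. 3141.361ms @ 10 + 628.272ms (2)
7. 3769.634ms @ 12 + 942.408ms (3)
8. 4712.042ms @ 15 + 314.136ms (1)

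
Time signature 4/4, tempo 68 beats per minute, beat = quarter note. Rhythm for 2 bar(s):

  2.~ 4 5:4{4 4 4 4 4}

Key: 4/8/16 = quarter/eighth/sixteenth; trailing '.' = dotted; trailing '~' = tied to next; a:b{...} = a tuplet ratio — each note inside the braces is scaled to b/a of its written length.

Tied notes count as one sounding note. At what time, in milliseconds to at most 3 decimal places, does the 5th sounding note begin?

note 5 onset = 32/5b = 5647.059ms

1. 0.0ms @ 0 + 3529.412ms (4)
2. 3529.412ms @ 4 + 705.882ms (4/5)
3. 4235.294ms @ 24/5 + 705.882ms (4/5)
4. 4941.176ms @ 28/5 + 705.882ms (4/5)
5. 5647.059ms @ 32/5 + 705.882ms (4/5)
6. 6352.941ms @ 36/5 + 705.882ms (4/5)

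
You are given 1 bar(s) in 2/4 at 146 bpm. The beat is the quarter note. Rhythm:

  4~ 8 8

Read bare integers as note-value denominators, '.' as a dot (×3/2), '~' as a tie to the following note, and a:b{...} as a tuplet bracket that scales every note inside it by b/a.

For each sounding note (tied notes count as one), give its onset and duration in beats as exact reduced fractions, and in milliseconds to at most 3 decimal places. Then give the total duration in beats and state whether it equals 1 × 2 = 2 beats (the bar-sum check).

1) 0.0ms=0b +616.438ms=3/2b
2) 616.438ms=3/2b +205.479ms=1/2b
Σ=2b of 2 (146bpm 2/4) — PASS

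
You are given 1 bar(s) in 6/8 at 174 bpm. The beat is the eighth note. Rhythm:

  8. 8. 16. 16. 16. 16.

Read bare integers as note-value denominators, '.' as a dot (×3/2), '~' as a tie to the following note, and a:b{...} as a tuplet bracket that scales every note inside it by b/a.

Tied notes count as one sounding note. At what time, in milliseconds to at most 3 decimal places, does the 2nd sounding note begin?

note 2 onset = 3/2b = 517.241ms

1. 0.0ms @ 0 + 517.241ms (3/2)
2. 517.241ms @ 3/2 + 517.241ms (3/2)
3. 1034.483ms @ 3 + 258.621ms (3/4)
4. 1293.103ms @ 15/4 + 258.621ms (3/4)
5. 1551.724ms @ 9/2 + 258.621ms (3/4)
6. 1810.345ms @ 21/4 + 258.621ms (3/4)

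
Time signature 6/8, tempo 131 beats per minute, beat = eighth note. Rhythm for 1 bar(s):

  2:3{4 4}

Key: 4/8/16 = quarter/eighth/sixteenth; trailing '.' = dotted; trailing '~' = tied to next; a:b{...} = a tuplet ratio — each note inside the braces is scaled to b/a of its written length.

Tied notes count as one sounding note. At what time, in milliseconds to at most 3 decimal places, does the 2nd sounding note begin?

note 2 onset = 3b = 1374.046ms

1. 0.0ms @ 0 + 1374.046ms (3)
2. 1374.046ms @ 3 + 1374.046ms (3)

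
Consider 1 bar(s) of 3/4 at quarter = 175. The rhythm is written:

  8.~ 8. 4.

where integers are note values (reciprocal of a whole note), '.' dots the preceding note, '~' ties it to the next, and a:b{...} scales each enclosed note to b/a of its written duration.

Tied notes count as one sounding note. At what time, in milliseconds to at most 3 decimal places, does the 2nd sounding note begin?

note 2 onset = 3/2b = 514.286ms

1. 0.0ms @ 0 + 514.286ms (3/2)
2. 514.286ms @ 3/2 + 514.286ms (3/2)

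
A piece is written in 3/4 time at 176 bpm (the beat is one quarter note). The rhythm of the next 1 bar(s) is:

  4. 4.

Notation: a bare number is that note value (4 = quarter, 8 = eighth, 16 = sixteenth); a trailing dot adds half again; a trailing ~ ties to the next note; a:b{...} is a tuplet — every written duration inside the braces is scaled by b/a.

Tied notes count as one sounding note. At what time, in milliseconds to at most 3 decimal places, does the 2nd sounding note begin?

note 2 onset = 3/2b = 511.364ms

1. 0.0ms @ 0 + 511.364ms (3/2)
2. 511.364ms @ 3/2 + 511.364ms (3/2)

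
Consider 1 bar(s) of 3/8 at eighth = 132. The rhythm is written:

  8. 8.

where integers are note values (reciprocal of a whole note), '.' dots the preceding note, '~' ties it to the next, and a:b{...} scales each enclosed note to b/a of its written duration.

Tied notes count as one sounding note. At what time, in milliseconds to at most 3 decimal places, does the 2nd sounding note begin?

note 2 onset = 3/2b = 681.818ms

1. 0.0ms @ 0 + 681.818ms (3/2)
2. 681.818ms @ 3/2 + 681.818ms (3/2)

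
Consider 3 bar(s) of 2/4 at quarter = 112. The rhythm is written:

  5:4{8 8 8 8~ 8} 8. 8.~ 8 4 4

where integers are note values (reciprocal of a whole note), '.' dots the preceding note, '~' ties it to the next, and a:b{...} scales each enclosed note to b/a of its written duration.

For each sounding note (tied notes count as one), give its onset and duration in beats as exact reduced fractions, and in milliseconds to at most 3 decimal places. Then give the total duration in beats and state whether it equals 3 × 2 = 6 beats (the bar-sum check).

1) 0.0ms=0b +214.286ms=2/5b
2) 214.286ms=2/5b +214.286ms=2/5b
3) 428.571ms=4/5b +214.286ms=2/5b
4) 642.857ms=6/5b +428.571ms=4/5b
5) 1071.429ms=2b +401.786ms=3/4b
6) 1473.214ms=11/4b +669.643ms=5/4b
7) 2142.857ms=4b +535.714ms=1b
8) 2678.571ms=5b +535.714ms=1b
Σ=6b of 6 (112bpm 2/4) — PASS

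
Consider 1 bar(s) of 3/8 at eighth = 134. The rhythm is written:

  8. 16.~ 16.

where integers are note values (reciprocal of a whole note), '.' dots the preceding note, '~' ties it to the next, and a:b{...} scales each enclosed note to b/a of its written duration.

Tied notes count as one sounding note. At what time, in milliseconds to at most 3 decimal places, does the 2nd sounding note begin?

1. 0.0ms @ 0 + 671.642ms (3/2)
2. 671.642ms @ 3/2 + 671.642ms (3/2)

note 2 onset = 3/2b = 671.642ms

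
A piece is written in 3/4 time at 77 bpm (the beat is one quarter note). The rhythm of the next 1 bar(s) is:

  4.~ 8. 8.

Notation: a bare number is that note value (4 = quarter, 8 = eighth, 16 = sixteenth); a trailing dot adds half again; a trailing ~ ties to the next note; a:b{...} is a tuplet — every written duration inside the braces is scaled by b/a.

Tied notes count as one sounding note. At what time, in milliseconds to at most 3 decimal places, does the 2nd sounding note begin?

note 2 onset = 9/4b = 1753.247ms

1. 0.0ms @ 0 + 1753.247ms (9/4)
2. 1753.247ms @ 9/4 + 584.416ms (3/4)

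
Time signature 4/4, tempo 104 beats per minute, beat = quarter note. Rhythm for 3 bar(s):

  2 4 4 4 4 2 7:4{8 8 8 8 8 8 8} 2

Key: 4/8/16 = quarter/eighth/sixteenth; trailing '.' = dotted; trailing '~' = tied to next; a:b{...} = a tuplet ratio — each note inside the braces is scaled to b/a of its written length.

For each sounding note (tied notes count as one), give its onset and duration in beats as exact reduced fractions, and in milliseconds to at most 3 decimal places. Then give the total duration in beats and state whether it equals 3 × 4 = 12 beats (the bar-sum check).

1) 0.0ms=0b +1153.846ms=2b
2) 1153.846ms=2b +576.923ms=1b
3) 1730.769ms=3b +576.923ms=1b
4) 2307.692ms=4b +576.923ms=1b
5) 2884.615ms=5b +576.923ms=1b
6) 3461.538ms=6b +1153.846ms=2b
7) 4615.385ms=8b +164.835ms=2/7b
8) 4780.22ms=58/7b +164.835ms=2/7b
9) 4945.055ms=60/7b +164.835ms=2/7b
10) 5109.89ms=62/7b +164.835ms=2/7b
11) 5274.725ms=64/7b +164.835ms=2/7b
12) 5439.56ms=66/7b +164.835ms=2/7b
13) 5604.396ms=68/7b +164.835ms=2/7b
14) 5769.231ms=10b +1153.846ms=2b
Σ=12b of 12 (104bpm 4/4) — PASS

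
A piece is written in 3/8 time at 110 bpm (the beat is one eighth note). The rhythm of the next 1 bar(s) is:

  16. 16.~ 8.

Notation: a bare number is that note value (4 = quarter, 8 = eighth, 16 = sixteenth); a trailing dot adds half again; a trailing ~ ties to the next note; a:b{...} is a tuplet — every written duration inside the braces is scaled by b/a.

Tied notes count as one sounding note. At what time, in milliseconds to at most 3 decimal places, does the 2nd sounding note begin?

1. 0.0ms @ 0 + 409.091ms (3/4)
2. 409.091ms @ 3/4 + 1227.273ms (9/4)

note 2 onset = 3/4b = 409.091ms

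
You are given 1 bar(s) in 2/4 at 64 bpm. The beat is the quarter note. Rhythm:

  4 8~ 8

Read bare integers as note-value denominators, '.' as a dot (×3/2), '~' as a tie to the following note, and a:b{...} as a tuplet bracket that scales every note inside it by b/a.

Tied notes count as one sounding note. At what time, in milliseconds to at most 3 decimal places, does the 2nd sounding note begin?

1. 0.0ms @ 0 + 937.5ms (1)
2. 937.5ms @ 1 + 937.5ms (1)

note 2 onset = 1b = 937.5ms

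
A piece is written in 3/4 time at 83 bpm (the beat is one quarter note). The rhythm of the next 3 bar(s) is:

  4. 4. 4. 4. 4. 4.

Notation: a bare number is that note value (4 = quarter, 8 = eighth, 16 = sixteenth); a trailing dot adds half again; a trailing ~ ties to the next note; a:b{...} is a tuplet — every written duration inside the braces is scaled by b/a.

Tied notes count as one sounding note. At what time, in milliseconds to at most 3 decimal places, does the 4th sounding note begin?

note 4 onset = 9/2b = 3253.012ms

1. 0.0ms @ 0 + 1084.337ms (3/2)
2. 1084.337ms @ 3/2 + 1084.337ms (3/2)
3. 2168.675ms @ 3 + 1084.337ms (3/2)
4. 3253.012ms @ 9/2 + 1084.337ms (3/2)
5. 4337.349ms @ 6 + 1084.337ms (3/2)
6. 5421.687ms @ 15/2 + 1084.337ms (3/2)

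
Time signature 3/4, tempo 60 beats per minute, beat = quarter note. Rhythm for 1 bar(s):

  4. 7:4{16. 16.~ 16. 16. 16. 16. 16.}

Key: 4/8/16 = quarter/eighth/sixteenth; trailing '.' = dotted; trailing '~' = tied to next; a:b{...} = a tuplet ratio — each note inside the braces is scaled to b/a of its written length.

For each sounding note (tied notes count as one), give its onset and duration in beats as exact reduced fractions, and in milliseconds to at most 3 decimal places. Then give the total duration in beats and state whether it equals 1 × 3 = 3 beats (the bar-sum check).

1) 0.0ms=0b +1500.0ms=3/2b
2) 1500.0ms=3/2b +214.286ms=3/14b
3) 1714.286ms=12/7b +428.571ms=3/7b
4) 2142.857ms=15/7b +214.286ms=3/14b
5) 2357.143ms=33/14b +214.286ms=3/14b
6) 2571.429ms=18/7b +214.286ms=3/14b
7) 2785.714ms=39/14b +214.286ms=3/14b
Σ=3b of 3 (60bpm 3/4) — PASS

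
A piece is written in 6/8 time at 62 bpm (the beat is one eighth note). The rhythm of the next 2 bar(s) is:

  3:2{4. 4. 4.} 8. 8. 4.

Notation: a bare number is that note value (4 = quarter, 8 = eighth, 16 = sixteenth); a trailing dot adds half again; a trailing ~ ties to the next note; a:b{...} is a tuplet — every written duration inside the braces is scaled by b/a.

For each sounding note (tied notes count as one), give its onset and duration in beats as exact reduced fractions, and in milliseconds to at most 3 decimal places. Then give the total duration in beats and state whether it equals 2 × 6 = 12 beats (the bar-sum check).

1) 0.0ms=0b +1935.484ms=2b
2) 1935.484ms=2b +1935.484ms=2b
3) 3870.968ms=4b +1935.484ms=2b
4) 5806.452ms=6b +1451.613ms=3/2b
5) 7258.065ms=15/2b +1451.613ms=3/2b
6) 8709.677ms=9b +2903.226ms=3b
Σ=12b of 12 (62bpm 6/8) — PASS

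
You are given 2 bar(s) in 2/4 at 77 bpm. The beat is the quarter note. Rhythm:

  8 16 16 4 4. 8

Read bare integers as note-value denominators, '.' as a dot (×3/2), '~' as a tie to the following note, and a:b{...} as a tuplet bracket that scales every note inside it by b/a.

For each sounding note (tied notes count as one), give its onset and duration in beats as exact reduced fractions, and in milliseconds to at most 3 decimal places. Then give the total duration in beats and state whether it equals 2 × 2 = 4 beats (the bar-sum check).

1) 0.0ms=0b +389.61ms=1/2b
2) 389.61ms=1/2b +194.805ms=1/4b
3) 584.416ms=3/4b +194.805ms=1/4b
4) 779.221ms=1b +779.221ms=1b
5) 1558.442ms=2b +1168.831ms=3/2b
6) 2727.273ms=7/2b +389.61ms=1/2b
Σ=4b of 4 (77bpm 2/4) — PASS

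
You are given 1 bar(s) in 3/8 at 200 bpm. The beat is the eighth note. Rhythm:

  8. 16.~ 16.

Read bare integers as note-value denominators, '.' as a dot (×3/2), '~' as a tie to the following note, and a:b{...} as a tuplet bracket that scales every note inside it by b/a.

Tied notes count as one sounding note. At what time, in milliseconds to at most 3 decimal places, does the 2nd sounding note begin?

1. 0.0ms @ 0 + 450.0ms (3/2)
2. 450.0ms @ 3/2 + 450.0ms (3/2)

note 2 onset = 3/2b = 450.0ms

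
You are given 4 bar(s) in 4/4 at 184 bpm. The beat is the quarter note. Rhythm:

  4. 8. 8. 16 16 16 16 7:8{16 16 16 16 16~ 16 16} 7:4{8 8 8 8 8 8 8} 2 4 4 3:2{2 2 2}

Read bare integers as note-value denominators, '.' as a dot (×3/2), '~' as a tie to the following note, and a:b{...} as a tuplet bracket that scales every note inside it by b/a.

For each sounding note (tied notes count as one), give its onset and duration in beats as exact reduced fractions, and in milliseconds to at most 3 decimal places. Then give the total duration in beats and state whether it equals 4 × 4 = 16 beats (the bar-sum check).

1) 0.0ms=0b +489.13ms=3/2b
2) 489.13ms=3/2b +244.565ms=3/4b
3) 733.696ms=9/4b +244.565ms=3/4b
4) 978.261ms=3b +81.522ms=1/4b
5) 1059.783ms=13/4b +81.522ms=1/4b
6) 1141.304ms=7/2b +81.522ms=1/4b
7) 1222.826ms=15/4b +81.522ms=1/4b
8) 1304.348ms=4b +93.168ms=2/7b
9) 1397.516ms=30/7b +93.168ms=2/7b
10) 1490.683ms=32/7b +93.168ms=2/7b
11) 1583.851ms=34/7b +93.168ms=2/7b
12) 1677.019ms=36/7b +186.335ms=4/7b
13) 1863.354ms=40/7b +93.168ms=2/7b
14) 1956.522ms=6b +93.168ms=2/7b
15) 2049.689ms=44/7b +93.168ms=2/7b
16) 2142.857ms=46/7b +93.168ms=2/7b
17) 2236.025ms=48/7b +93.168ms=2/7b
18) 2329.193ms=50/7b +93.168ms=2/7b
19) 2422.36ms=52/7b +93.168ms=2/7b
20) 2515.528ms=54/7b +93.168ms=2/7b
21) 2608.696ms=8b +652.174ms=2b
22) 3260.87ms=10b +326.087ms=1b
23) 3586.957ms=11b +326.087ms=1b
24) 3913.043ms=12b +434.783ms=4/3b
25) 4347.826ms=40/3b +434.783ms=4/3b
26) 4782.609ms=44/3b +434.783ms=4/3b
Σ=16b of 16 (184bpm 4/4) — PASS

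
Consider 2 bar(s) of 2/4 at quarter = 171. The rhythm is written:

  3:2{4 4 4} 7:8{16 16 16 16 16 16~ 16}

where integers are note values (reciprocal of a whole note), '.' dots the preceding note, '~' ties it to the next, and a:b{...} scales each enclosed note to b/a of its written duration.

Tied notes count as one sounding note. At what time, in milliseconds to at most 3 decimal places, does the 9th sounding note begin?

note 9 onset = 24/7b = 1203.008ms

1. 0.0ms @ 0 + 233.918ms (2/3)
2. 233.918ms @ 2/3 + 233.918ms (2/3)
3. 467.836ms @ 4/3 + 233.918ms (2/3)
4. 701.754ms @ 2 + 100.251ms (2/7)
5. 802.005ms @ 16/7 + 100.251ms (2/7)
6. 902.256ms @ 18/7 + 100.251ms (2/7)
7. 1002.506ms @ 20/7 + 100.251ms (2/7)
8. 1102.757ms @ 22/7 + 100.251ms (2/7)
9. 1203.008ms @ 24/7 + 200.501ms (4/7)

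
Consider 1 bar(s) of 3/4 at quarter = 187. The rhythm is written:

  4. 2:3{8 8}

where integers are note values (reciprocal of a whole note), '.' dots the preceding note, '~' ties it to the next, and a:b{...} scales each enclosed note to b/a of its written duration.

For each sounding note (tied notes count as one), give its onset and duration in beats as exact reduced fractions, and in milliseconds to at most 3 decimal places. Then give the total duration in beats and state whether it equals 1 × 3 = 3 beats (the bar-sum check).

1) 0.0ms=0b +481.283ms=3/2b
2) 481.283ms=3/2b +240.642ms=3/4b
3) 721.925ms=9/4b +240.642ms=3/4b
Σ=3b of 3 (187bpm 3/4) — PASS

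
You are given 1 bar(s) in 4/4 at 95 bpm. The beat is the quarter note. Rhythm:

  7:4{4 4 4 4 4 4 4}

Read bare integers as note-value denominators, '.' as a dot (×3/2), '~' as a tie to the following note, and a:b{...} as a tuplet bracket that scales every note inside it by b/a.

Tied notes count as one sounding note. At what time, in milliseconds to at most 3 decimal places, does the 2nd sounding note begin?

note 2 onset = 4/7b = 360.902ms

1. 0.0ms @ 0 + 360.902ms (4/7)
2. 360.902ms @ 4/7 + 360.902ms (4/7)
3. 721.805ms @ 8/7 + 360.902ms (4/7)
4. 1082.707ms @ 12/7 + 360.902ms (4/7)
5. 1443.609ms @ 16/7 + 360.902ms (4/7)
6. 1804.511ms @ 20/7 + 360.902ms (4/7)
7. 2165.414ms @ 24/7 + 360.902ms (4/7)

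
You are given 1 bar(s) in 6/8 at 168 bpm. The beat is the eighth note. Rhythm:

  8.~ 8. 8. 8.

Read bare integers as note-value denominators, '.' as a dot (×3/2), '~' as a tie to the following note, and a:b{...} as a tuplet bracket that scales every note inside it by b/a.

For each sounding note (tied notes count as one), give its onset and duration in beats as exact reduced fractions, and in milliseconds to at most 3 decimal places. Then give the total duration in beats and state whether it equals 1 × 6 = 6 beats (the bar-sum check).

1) 0.0ms=0b +1071.429ms=3b
2) 1071.429ms=3b +535.714ms=3/2b
3) 1607.143ms=9/2b +535.714ms=3/2b
Σ=6b of 6 (168bpm 6/8) — PASS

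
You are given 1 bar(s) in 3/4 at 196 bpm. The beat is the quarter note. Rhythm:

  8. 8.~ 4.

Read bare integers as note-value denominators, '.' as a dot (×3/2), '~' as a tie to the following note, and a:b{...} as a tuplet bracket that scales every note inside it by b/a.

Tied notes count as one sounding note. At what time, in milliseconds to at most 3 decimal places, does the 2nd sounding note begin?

1. 0.0ms @ 0 + 229.592ms (3/4)
2. 229.592ms @ 3/4 + 688.776ms (9/4)

note 2 onset = 3/4b = 229.592ms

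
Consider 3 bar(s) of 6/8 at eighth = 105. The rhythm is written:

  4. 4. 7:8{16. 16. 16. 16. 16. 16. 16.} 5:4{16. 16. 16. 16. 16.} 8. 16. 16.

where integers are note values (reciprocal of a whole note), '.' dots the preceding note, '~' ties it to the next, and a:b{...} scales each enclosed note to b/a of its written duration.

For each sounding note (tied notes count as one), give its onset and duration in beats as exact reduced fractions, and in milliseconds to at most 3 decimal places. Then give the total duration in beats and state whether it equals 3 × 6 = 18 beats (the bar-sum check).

1) 0.0ms=0b +1714.286ms=3b
2) 1714.286ms=3b +1714.286ms=3b
3) 3428.571ms=6b +489.796ms=6/7b
4) 3918.367ms=48/7b +489.796ms=6/7b
5) 4408.163ms=54/7b +489.796ms=6/7b
6) 4897.959ms=60/7b +489.796ms=6/7b
7) 5387.755ms=66/7b +489.796ms=6/7b
8) 5877.551ms=72/7b +489.796ms=6/7b
9) 6367.347ms=78/7b +489.796ms=6/7b
10) 6857.143ms=12b +342.857ms=3/5b
11) 7200.0ms=63/5b +342.857ms=3/5b
12) 7542.857ms=66/5b +342.857ms=3/5b
13) 7885.714ms=69/5b +342.857ms=3/5b
14) 8228.571ms=72/5b +342.857ms=3/5b
15) 8571.429ms=15b +857.143ms=3/2b
16) 9428.571ms=33/2b +428.571ms=3/4b
17) 9857.143ms=69/4b +428.571ms=3/4b
Σ=18b of 18 (105bpm 6/8) — PASS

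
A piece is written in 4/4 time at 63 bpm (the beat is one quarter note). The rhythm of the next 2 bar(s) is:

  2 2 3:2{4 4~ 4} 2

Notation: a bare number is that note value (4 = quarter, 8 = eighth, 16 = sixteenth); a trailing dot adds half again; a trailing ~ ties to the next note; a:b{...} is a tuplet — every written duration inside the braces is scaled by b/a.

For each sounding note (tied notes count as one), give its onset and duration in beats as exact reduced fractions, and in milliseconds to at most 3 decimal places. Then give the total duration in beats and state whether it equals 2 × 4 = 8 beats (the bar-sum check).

1) 0.0ms=0b +1904.762ms=2b
2) 1904.762ms=2b +1904.762ms=2b
3) 3809.524ms=4b +634.921ms=2/3b
4) 4444.444ms=14/3b +1269.841ms=4/3b
5) 5714.286ms=6b +1904.762ms=2b
Σ=8b of 8 (63bpm 4/4) — PASS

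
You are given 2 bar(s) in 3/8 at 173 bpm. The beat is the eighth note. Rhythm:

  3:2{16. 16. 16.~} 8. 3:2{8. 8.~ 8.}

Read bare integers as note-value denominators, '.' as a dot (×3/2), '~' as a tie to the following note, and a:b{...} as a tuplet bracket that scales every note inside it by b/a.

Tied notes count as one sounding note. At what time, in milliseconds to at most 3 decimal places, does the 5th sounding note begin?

1. 0.0ms @ 0 + 173.41ms (1/2)
2. 173.41ms @ 1/2 + 173.41ms (1/2)
3. 346.821ms @ 1 + 693.642ms (2)
4. 1040.462ms @ 3 + 346.821ms (1)
5. 1387.283ms @ 4 + 693.642ms (2)

note 5 onset = 4b = 1387.283ms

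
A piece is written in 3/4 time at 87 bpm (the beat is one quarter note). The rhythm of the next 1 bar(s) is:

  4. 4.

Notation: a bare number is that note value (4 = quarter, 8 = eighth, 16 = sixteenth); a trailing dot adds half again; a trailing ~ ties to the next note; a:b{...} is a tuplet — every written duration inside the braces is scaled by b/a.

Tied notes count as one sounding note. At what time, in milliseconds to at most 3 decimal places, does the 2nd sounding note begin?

note 2 onset = 3/2b = 1034.483ms

1. 0.0ms @ 0 + 1034.483ms (3/2)
2. 1034.483ms @ 3/2 + 1034.483ms (3/2)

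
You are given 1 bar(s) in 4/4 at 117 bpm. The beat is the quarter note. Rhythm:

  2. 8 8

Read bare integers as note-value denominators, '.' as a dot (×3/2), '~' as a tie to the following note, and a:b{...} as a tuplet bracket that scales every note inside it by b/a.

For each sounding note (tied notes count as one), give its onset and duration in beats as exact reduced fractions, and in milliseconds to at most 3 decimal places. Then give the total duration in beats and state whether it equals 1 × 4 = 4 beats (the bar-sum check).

1) 0.0ms=0b +1538.462ms=3b
2) 1538.462ms=3b +256.41ms=1/2b
3) 1794.872ms=7/2b +256.41ms=1/2b
Σ=4b of 4 (117bpm 4/4) — PASS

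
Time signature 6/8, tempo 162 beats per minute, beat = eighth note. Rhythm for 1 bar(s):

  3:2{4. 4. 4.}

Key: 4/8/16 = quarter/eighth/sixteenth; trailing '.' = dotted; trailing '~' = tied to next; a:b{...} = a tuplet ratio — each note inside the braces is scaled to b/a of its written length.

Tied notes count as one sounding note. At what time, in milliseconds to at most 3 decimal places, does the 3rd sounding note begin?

1. 0.0ms @ 0 + 740.741ms (2)
2. 740.741ms @ 2 + 740.741ms (2)
3. 1481.481ms @ 4 + 740.741ms (2)

note 3 onset = 4b = 1481.481ms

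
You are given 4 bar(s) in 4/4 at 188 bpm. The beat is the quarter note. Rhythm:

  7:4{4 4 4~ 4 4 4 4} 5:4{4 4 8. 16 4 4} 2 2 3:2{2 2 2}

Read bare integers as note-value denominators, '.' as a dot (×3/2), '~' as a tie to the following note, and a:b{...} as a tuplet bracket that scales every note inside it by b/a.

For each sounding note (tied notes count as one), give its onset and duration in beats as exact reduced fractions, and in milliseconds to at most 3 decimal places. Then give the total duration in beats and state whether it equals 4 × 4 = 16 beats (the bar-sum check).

1) 0.0ms=0b +182.371ms=4/7b
2) 182.371ms=4/7b +182.371ms=4/7b
3) 364.742ms=8/7b +364.742ms=8/7b
4) 729.483ms=16/7b +182.371ms=4/7b
5) 911.854ms=20/7b +182.371ms=4/7b
6) 1094.225ms=24/7b +182.371ms=4/7b
7) 1276.596ms=4b +255.319ms=4/5b
8) 1531.915ms=24/5b +255.319ms=4/5b
9) 1787.234ms=28/5b +191.489ms=3/5b
10) 1978.723ms=31/5b +63.83ms=1/5b
11) 2042.553ms=32/5b +255.319ms=4/5b
12) 2297.872ms=36/5b +255.319ms=4/5b
13) 2553.191ms=8b +638.298ms=2b
14) 3191.489ms=10b +638.298ms=2b
15) 3829.787ms=12b +425.532ms=4/3b
16) 4255.319ms=40/3b +425.532ms=4/3b
17) 4680.851ms=44/3b +425.532ms=4/3b
Σ=16b of 16 (188bpm 4/4) — PASS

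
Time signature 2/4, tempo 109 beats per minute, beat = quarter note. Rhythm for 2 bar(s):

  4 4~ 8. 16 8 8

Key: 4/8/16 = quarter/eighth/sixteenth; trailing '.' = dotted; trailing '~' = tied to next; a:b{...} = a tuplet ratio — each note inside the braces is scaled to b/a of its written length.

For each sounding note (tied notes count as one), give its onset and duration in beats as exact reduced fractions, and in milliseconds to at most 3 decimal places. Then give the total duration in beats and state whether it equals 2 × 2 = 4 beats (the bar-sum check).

1) 0.0ms=0b +550.459ms=1b
2) 550.459ms=1b +963.303ms=7/4b
3) 1513.761ms=11/4b +137.615ms=1/4b
4) 1651.376ms=3b +275.229ms=1/2b
5) 1926.606ms=7/2b +275.229ms=1/2b
Σ=4b of 4 (109bpm 2/4) — PASS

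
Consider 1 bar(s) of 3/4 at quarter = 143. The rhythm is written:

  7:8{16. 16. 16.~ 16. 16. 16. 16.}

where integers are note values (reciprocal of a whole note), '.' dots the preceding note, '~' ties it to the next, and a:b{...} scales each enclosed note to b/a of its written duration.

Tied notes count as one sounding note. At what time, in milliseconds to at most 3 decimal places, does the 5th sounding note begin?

note 5 onset = 15/7b = 899.101ms

1. 0.0ms @ 0 + 179.82ms (3/7)
2. 179.82ms @ 3/7 + 179.82ms (3/7)
3. 359.64ms @ 6/7 + 359.64ms (6/7)
4. 719.281ms @ 12/7 + 179.82ms (3/7)
5. 899.101ms @ 15/7 + 179.82ms (3/7)
6. 1078.921ms @ 18/7 + 179.82ms (3/7)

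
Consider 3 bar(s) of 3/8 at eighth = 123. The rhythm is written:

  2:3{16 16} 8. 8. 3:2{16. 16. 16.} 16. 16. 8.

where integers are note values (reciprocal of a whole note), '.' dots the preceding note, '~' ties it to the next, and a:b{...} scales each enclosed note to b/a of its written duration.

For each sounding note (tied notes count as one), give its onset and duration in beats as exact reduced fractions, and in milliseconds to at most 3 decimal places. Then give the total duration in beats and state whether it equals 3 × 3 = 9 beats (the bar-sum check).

1) 0.0ms=0b +365.854ms=3/4b
2) 365.854ms=3/4b +365.854ms=3/4b
3) 731.707ms=3/2b +731.707ms=3/2b
4) 1463.415ms=3b +731.707ms=3/2b
5) 2195.122ms=9/2b +243.902ms=1/2b
6) 2439.024ms=5b +243.902ms=1/2b
7) 2682.927ms=11/2b +243.902ms=1/2b
8) 2926.829ms=6b +365.854ms=3/4b
9) 3292.683ms=27/4b +365.854ms=3/4b
10) 3658.537ms=15/2b +731.707ms=3/2b
Σ=9b of 9 (123bpm 3/8) — PASS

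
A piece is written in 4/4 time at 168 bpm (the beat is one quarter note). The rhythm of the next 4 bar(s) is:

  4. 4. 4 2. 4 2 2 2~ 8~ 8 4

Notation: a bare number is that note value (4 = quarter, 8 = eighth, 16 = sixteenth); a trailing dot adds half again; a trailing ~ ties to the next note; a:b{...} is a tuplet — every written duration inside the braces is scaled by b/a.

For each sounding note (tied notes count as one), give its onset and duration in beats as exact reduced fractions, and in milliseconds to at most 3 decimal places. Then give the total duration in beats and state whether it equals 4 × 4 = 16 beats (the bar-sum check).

1) 0.0ms=0b +535.714ms=3/2b
2) 535.714ms=3/2b +535.714ms=3/2b
3) 1071.429ms=3b +357.143ms=1b
4) 1428.571ms=4b +1071.429ms=3b
5) 2500.0ms=7b +357.143ms=1b
6) 2857.143ms=8b +714.286ms=2b
7) 3571.429ms=10b +714.286ms=2b
8) 4285.714ms=12b +1071.429ms=3b
9) 5357.143ms=15b +357.143ms=1b
Σ=16b of 16 (168bpm 4/4) — PASS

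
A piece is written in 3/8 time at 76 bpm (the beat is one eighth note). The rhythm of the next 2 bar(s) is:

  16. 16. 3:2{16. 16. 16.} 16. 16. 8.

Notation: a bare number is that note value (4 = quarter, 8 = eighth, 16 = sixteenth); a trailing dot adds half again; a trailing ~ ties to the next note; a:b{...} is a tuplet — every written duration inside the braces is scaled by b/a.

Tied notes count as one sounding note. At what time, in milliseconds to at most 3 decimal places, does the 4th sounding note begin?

note 4 onset = 2b = 1578.947ms

1. 0.0ms @ 0 + 592.105ms (3/4)
2. 592.105ms @ 3/4 + 592.105ms (3/4)
3. 1184.211ms @ 3/2 + 394.737ms (1/2)
4. 1578.947ms @ 2 + 394.737ms (1/2)
5. 1973.684ms @ 5/2 + 394.737ms (1/2)
6. 2368.421ms @ 3 + 592.105ms (3/4)
7. 2960.526ms @ 15/4 + 592.105ms (3/4)
8. 3552.632ms @ 9/2 + 1184.211ms (3/2)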